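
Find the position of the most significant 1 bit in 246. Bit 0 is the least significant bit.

7

246 = 11110110
The topmost 1 is at position 7 (since 2^7 = 128 ≤ 246 < 256).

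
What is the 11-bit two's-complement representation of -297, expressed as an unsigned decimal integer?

297 in 11 bits: 00100101001
Invert: 11011010110
Add 1:  11011010111 = 1751
(Check: 2^11 - 297 = 2048 - 297 = 1751.)

1751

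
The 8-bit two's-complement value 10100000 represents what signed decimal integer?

pattern = 10100000 (MSB is 1 ⇒ negative)
Invert: 01011111, add 1 → 01100000 = 96, so the value is -96.
(Equivalently: 160 - 2^8 = 160 - 256 = -96.)

-96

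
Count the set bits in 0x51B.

0x51B = 10100011011
Count the 1s: 1 + 1 + 1 + 1 + 1 + 1 = 6

6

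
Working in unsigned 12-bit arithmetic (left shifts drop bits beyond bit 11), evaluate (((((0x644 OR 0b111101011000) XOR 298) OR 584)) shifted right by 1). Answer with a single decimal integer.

1855

0x644 = 011001000100
0b111101011000 = 111101011000
→ OR → 111101011100 = 3932
298 = 000100101010
→ XOR → 111001110110 = 3702
584 = 001001001000
→ OR → 111001111110 = 3710
→ shifted right by 1 → 011100111111 = 1855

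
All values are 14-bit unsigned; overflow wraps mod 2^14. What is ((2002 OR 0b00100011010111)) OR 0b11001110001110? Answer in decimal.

2002 = 00011111010010
0b00100011010111 = 00100011010111
→ OR → 00111111010111 = 4055
0b11001110001110 = 11001110001110
→ OR → 11111111011111 = 16351

16351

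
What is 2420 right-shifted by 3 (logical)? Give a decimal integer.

302

2420 = 100101110100
shift right by 3 → 000100101110 = 302
(equivalently, floor(2420 / 8))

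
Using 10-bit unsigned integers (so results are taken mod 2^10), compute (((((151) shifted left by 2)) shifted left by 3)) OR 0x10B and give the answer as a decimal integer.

1003

151 = 0010010111
→ shifted left by 2 (mod 2^10) → 1001011100 = 604
→ shifted left by 3 (mod 2^10) → 1011100000 = 736
0x10B = 0100001011
→ OR → 1111101011 = 1003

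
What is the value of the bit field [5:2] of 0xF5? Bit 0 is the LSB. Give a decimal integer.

v = 011110101
Shift right by 2: 0111101
Mask low 4 bits: 1101 = 13

13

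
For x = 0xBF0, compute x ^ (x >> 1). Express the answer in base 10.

x = 101111110000 = 3056
x>>1 = 010111111000
XOR  = 111000001000 = 3592
(x ^ (x >> 1) gives the standard binary-reflected Gray code of x.)

3592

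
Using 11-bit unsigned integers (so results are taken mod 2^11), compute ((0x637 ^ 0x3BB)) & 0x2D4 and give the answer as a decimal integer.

132

0x637 = 11000110111
0x3BB = 01110111011
→ ^ → 10110001100 = 1420
0x2D4 = 01011010100
→ & → 00010000100 = 132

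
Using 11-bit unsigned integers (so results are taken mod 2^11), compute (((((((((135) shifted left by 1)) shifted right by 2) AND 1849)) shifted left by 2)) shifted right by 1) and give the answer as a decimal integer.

2

135 = 00010000111
→ shifted left by 1 (mod 2^11) → 00100001110 = 270
→ shifted right by 2 → 00001000011 = 67
1849 = 11100111001
→ AND → 00000000001 = 1
→ shifted left by 2 (mod 2^11) → 00000000100 = 4
→ shifted right by 1 → 00000000010 = 2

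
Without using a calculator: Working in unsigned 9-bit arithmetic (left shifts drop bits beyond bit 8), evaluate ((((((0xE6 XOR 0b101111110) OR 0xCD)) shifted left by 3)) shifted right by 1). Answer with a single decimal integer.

0xE6 = 011100110
0b101111110 = 101111110
→ XOR → 110011000 = 408
0xCD = 011001101
→ OR → 111011101 = 477
→ shifted left by 3 (mod 2^9) → 011101000 = 232
→ shifted right by 1 → 001110100 = 116

116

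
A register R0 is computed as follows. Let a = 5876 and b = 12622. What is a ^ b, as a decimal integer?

10170

5876 = 01011011110100
12622 = 11000101001110
XOR → 10011110111010 = 10170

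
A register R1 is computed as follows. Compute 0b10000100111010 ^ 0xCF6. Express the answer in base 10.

a = 10000100111010
0xCF6 = 00110011110110
XOR → 10110111001100 = 11724

11724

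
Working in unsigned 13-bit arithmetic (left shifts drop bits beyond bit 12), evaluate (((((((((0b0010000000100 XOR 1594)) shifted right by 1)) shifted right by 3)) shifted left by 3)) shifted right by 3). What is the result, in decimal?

35

0b0010000000100 = 0010000000100
1594 = 0011000111010
→ XOR → 0001000111110 = 574
→ shifted right by 1 → 0000100011111 = 287
→ shifted right by 3 → 0000000100011 = 35
→ shifted left by 3 (mod 2^13) → 0000100011000 = 280
→ shifted right by 3 → 0000000100011 = 35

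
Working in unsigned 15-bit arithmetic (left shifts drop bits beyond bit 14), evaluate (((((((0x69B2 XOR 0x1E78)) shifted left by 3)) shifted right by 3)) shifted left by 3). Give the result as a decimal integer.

15952

0x69B2 = 110100110110010
0x1E78 = 001111001111000
→ XOR → 111011111001010 = 30666
→ shifted left by 3 (mod 2^15) → 011111001010000 = 15952
→ shifted right by 3 → 000011111001010 = 1994
→ shifted left by 3 (mod 2^15) → 011111001010000 = 15952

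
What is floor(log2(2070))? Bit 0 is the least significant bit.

2070 = 100000010110
The topmost 1 is at position 11 (since 2^11 = 2048 ≤ 2070 < 4096).

11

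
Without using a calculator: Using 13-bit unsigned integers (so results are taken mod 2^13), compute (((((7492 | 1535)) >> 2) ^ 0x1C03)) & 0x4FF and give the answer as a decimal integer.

7492 = 1110101000100
1535 = 0010111111111
→ | → 1110111111111 = 7679
→ >> 2 → 0011101111111 = 1919
0x1C03 = 1110000000011
→ ^ → 1101101111100 = 7036
0x4FF = 0010011111111
→ & → 0000001111100 = 124

124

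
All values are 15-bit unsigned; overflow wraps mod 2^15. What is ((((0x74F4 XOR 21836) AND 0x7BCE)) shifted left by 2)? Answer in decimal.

0x74F4 = 111010011110100
21836 = 101010101001100
→ XOR → 010000110111000 = 8632
0x7BCE = 111101111001110
→ AND → 010000110001000 = 8584
→ shifted left by 2 (mod 2^15) → 000011000100000 = 1568

1568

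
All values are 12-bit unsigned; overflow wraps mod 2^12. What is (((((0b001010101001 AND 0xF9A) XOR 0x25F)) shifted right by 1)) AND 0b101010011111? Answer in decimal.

11

0b001010101001 = 001010101001
0xF9A = 111110011010
→ AND → 001010001000 = 648
0x25F = 001001011111
→ XOR → 000011010111 = 215
→ shifted right by 1 → 000001101011 = 107
0b101010011111 = 101010011111
→ AND → 000000001011 = 11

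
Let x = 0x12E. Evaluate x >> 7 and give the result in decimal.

0x12E = 100101110
shift right by 7 → 000000010 = 2
(equivalently, floor(302 / 128))

2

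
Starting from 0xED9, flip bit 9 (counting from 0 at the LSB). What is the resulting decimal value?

x = 111011011001
bit 9 is currently 1; toggle it via x ^ (1 << 9) = x ^ 512
→ 110011011001 = 3289

3289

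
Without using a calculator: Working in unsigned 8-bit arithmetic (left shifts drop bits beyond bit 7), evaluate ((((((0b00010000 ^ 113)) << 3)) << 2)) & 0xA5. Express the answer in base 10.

32

0b00010000 = 00010000
113 = 01110001
→ ^ → 01100001 = 97
→ << 3 (mod 2^8) → 00001000 = 8
→ << 2 (mod 2^8) → 00100000 = 32
0xA5 = 10100101
→ & → 00100000 = 32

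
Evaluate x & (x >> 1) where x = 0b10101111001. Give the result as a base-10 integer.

56

x = 10101111001 = 1401
x>>1 = 01010111100
AND  = 00000111000 = 56
(x & (x >> 1) has a 1 wherever x has two consecutive 1 bits.)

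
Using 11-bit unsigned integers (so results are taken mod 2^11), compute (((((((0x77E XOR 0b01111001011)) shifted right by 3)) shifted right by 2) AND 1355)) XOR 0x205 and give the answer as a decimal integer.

516

0x77E = 11101111110
0b01111001011 = 01111001011
→ XOR → 10010110101 = 1205
→ shifted right by 3 → 00010010110 = 150
→ shifted right by 2 → 00000100101 = 37
1355 = 10101001011
→ AND → 00000000001 = 1
0x205 = 01000000101
→ XOR → 01000000100 = 516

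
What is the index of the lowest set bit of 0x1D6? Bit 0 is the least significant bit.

0x1D6 = 111010110
Trailing zeros: 1, so the lowest set bit is bit 1 (value 2).

1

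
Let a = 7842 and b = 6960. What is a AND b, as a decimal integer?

6688

7842 = 1111010100010
6960 = 1101100110000
AND → 1101000100000 = 6688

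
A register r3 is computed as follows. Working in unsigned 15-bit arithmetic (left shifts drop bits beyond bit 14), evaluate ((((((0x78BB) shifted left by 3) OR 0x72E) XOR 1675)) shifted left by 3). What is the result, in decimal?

2984

0x78BB = 111100010111011
→ shifted left by 3 (mod 2^15) → 100010111011000 = 17880
0x72E = 000011100101110
→ OR → 100011111111110 = 18430
1675 = 000011010001011
→ XOR → 100000101110101 = 16757
→ shifted left by 3 (mod 2^15) → 000101110101000 = 2984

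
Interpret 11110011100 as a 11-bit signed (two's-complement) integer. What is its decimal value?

-100

pattern = 11110011100 (MSB is 1 ⇒ negative)
Invert: 00001100011, add 1 → 00001100100 = 100, so the value is -100.
(Equivalently: 1948 - 2^11 = 1948 - 2048 = -100.)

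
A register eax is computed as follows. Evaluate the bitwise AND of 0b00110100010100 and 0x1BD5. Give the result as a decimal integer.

a = 0110100010100
0x1BD5 = 1101111010101
AND → 0100100010100 = 2324

2324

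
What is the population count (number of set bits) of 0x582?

0x582 = 10110000010
Count the 1s: 1 + 1 + 1 + 1 = 4

4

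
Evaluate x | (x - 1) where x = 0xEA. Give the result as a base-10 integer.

235

x = 11101010 = 234
x - 1 = 11101001
OR    = 11101011 = 235
(x | (x - 1) sets all bits below the lowest set bit.)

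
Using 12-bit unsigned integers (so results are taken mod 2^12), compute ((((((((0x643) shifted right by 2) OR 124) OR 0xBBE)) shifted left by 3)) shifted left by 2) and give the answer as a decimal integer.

4032

0x643 = 011001000011
→ shifted right by 2 → 000110010000 = 400
124 = 000001111100
→ OR → 000111111100 = 508
0xBBE = 101110111110
→ OR → 101111111110 = 3070
→ shifted left by 3 (mod 2^12) → 111111110000 = 4080
→ shifted left by 2 (mod 2^12) → 111111000000 = 4032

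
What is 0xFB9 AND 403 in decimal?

401

0xFB9 = 111110111001
403 = 000110010011
AND → 000110010001 = 401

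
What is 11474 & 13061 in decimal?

11474 = 10110011010010
13061 = 11001100000101
AND → 10000000000000 = 8192

8192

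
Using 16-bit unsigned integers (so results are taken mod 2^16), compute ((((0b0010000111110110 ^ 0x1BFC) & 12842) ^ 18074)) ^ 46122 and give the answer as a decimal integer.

0b0010000111110110 = 0010000111110110
0x1BFC = 0001101111111100
→ ^ → 0011101000001010 = 14858
12842 = 0011001000101010
→ & → 0011001000001010 = 12810
18074 = 0100011010011010
→ ^ → 0111010010010000 = 29840
46122 = 1011010000101010
→ ^ → 1100000010111010 = 49338

49338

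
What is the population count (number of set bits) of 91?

5

91 = 1011011
Count the 1s: 1 + 1 + 1 + 1 + 1 = 5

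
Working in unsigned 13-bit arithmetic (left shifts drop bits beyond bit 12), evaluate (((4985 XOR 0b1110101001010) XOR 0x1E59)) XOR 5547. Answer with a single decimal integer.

4985 = 1001101111001
0b1110101001010 = 1110101001010
→ XOR → 0111000110011 = 3635
0x1E59 = 1111001011001
→ XOR → 1000001101010 = 4202
5547 = 1010110101011
→ XOR → 0010111000001 = 1473

1473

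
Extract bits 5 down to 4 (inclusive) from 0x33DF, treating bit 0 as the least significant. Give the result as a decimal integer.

v = 11001111011111
Shift right by 4: 1100111101
Mask low 2 bits: 01 = 1

1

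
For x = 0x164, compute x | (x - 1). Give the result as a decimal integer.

359

x = 101100100 = 356
x - 1 = 101100011
OR    = 101100111 = 359
(x | (x - 1) sets all bits below the lowest set bit.)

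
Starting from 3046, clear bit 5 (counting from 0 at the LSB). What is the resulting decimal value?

3014

x = 101111100110
bit 5 is currently 1; clear it via x & ~(1 << 5) = x & ~32
→ 101111000110 = 3014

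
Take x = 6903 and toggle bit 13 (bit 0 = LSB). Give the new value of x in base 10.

15095

x = 01101011110111
bit 13 is currently 0; toggle it via x ^ (1 << 13) = x ^ 8192
→ 11101011110111 = 15095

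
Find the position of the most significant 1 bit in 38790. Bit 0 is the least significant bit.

38790 = 1001011110000110
The topmost 1 is at position 15 (since 2^15 = 32768 ≤ 38790 < 65536).

15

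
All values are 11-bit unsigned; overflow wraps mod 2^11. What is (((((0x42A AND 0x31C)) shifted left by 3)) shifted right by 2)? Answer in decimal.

0x42A = 10000101010
0x31C = 01100011100
→ AND → 00000001000 = 8
→ shifted left by 3 (mod 2^11) → 00001000000 = 64
→ shifted right by 2 → 00000010000 = 16

16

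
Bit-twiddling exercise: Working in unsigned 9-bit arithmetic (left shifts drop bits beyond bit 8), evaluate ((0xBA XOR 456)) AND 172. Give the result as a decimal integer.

0xBA = 010111010
456 = 111001000
→ XOR → 101110010 = 370
172 = 010101100
→ AND → 000100000 = 32

32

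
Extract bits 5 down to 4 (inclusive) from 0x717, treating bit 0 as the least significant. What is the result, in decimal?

1

v = 0011100010111
Shift right by 4: 001110001
Mask low 2 bits: 01 = 1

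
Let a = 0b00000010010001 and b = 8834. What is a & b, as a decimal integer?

128

a = 00000010010001
8834 = 10001010000010
AND → 00000010000000 = 128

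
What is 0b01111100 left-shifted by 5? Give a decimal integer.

3968

x = 000001111100
shift left by 5 → 111110000000 = 3968
(equivalently, 124 × 2^5 = 124 × 32)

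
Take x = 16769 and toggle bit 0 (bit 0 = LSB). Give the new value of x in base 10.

16768

x = 0100000110000001
bit 0 is currently 1; toggle it via x ^ (1 << 0) = x ^ 1
→ 0100000110000000 = 16768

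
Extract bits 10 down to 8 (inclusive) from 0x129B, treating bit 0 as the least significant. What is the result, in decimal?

2

v = 1001010011011
Shift right by 8: 10010
Mask low 3 bits: 010 = 2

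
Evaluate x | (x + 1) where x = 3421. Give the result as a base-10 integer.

x = 110101011101 = 3421
x + 1 = 110101011110
OR    = 110101011111 = 3423
(x | (x + 1) sets the lowest cleared bit.)

3423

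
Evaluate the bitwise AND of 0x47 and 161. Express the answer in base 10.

0x47 = 01000111
161 = 10100001
AND → 00000001 = 1

1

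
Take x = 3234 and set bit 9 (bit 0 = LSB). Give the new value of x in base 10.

x = 0110010100010
bit 9 is currently 0; set it via x | (1 << 9) = x | 512
→ 0111010100010 = 3746

3746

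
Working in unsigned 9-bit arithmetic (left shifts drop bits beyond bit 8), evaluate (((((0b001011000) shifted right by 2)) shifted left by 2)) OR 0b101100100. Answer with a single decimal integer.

0b001011000 = 001011000
→ shifted right by 2 → 000010110 = 22
→ shifted left by 2 (mod 2^9) → 001011000 = 88
0b101100100 = 101100100
→ OR → 101111100 = 380

380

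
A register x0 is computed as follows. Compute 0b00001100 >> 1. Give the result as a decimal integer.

6

x = 1100
shift right by 1 → 0110 = 6
(equivalently, floor(12 / 2))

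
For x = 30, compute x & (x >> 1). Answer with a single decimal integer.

x = 11110 = 30
x>>1 = 01111
AND  = 01110 = 14
(x & (x >> 1) has a 1 wherever x has two consecutive 1 bits.)

14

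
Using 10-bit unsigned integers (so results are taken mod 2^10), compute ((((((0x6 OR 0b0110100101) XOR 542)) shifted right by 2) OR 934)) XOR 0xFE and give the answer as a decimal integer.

784

0x6 = 0000000110
0b0110100101 = 0110100101
→ OR → 0110100111 = 423
542 = 1000011110
→ XOR → 1110111001 = 953
→ shifted right by 2 → 0011101110 = 238
934 = 1110100110
→ OR → 1111101110 = 1006
0xFE = 0011111110
→ XOR → 1100010000 = 784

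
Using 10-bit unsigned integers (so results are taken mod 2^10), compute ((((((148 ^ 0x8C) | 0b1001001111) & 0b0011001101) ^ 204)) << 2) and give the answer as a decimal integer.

148 = 0010010100
0x8C = 0010001100
→ ^ → 0000011000 = 24
0b1001001111 = 1001001111
→ | → 1001011111 = 607
0b0011001101 = 0011001101
→ & → 0001001101 = 77
204 = 0011001100
→ ^ → 0010000001 = 129
→ << 2 (mod 2^10) → 1000000100 = 516

516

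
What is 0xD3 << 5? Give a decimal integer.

6752

0xD3 = 0000011010011
shift left by 5 → 1101001100000 = 6752
(equivalently, 211 × 2^5 = 211 × 32)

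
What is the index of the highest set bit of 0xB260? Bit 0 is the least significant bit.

15

0xB260 = 1011001001100000
The topmost 1 is at position 15 (since 2^15 = 32768 ≤ 45664 < 65536).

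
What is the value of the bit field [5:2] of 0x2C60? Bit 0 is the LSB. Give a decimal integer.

8

v = 10110001100000
Shift right by 2: 101100011000
Mask low 4 bits: 1000 = 8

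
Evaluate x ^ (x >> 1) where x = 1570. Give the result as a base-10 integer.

x = 11000100010 = 1570
x>>1 = 01100010001
XOR  = 10100110011 = 1331
(x ^ (x >> 1) gives the standard binary-reflected Gray code of x.)

1331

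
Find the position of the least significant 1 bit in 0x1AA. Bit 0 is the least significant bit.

1

0x1AA = 110101010
Trailing zeros: 1, so the lowest set bit is bit 1 (value 2).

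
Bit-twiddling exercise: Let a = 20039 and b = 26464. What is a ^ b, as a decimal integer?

10535

20039 = 100111001000111
26464 = 110011101100000
XOR → 010100100100111 = 10535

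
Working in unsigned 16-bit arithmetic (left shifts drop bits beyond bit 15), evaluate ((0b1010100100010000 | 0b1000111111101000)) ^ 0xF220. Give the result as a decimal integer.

0b1010100100010000 = 1010100100010000
0b1000111111101000 = 1000111111101000
→ | → 1010111111111000 = 45048
0xF220 = 1111001000100000
→ ^ → 0101110111011000 = 24024

24024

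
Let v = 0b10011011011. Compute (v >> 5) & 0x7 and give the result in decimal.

v = 10011011011
Shift right by 5: 100110
Mask low 3 bits: 110 = 6

6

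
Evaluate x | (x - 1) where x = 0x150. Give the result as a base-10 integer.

x = 101010000 = 336
x - 1 = 101001111
OR    = 101011111 = 351
(x | (x - 1) sets all bits below the lowest set bit.)

351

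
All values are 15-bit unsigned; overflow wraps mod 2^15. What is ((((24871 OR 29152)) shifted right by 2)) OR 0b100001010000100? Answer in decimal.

24317

24871 = 110000100100111
29152 = 111000111100000
→ OR → 111000111100111 = 29159
→ shifted right by 2 → 001110001111001 = 7289
0b100001010000100 = 100001010000100
→ OR → 101111011111101 = 24317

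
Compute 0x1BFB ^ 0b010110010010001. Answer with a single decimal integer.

14186

0x1BFB = 01101111111011
b = 10110010010001
XOR → 11011101101010 = 14186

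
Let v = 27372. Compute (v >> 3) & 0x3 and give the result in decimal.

v = 110101011101100
Shift right by 3: 110101011101
Mask low 2 bits: 01 = 1

1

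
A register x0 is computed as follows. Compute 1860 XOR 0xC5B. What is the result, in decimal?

2847

1860 = 011101000100
0xC5B = 110001011011
XOR → 101100011111 = 2847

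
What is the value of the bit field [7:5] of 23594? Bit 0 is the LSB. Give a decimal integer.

1

v = 101110000101010
Shift right by 5: 1011100001
Mask low 3 bits: 001 = 1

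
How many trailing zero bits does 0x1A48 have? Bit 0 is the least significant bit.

3

0x1A48 = 1101001001000
Trailing zeros: 3, so the lowest set bit is bit 3 (value 8).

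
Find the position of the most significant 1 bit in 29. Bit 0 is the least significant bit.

29 = 11101
The topmost 1 is at position 4 (since 2^4 = 16 ≤ 29 < 32).

4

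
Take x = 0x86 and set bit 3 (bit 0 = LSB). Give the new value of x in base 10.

142

x = 010000110
bit 3 is currently 0; set it via x | (1 << 3) = x | 8
→ 010001110 = 142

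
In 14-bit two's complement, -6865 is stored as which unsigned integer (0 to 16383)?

6865 in 14 bits: 01101011010001
Invert: 10010100101110
Add 1:  10010100101111 = 9519
(Check: 2^14 - 6865 = 16384 - 6865 = 9519.)

9519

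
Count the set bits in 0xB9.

0xB9 = 10111001
Count the 1s: 1 + 1 + 1 + 1 + 1 = 5

5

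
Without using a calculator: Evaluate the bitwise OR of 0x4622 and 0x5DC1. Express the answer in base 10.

0x4622 = 100011000100010
0x5DC1 = 101110111000001
 OR → 101111111100011 = 24547

24547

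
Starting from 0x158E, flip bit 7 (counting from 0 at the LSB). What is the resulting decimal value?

5390

x = 01010110001110
bit 7 is currently 1; toggle it via x ^ (1 << 7) = x ^ 128
→ 01010100001110 = 5390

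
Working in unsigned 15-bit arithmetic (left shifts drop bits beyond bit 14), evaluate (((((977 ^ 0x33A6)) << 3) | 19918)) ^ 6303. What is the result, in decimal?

977 = 000001111010001
0x33A6 = 011001110100110
→ ^ → 011000001110111 = 12407
→ << 3 (mod 2^15) → 000001110111000 = 952
19918 = 100110111001110
→ | → 100111111111110 = 20478
6303 = 001100010011111
→ ^ → 101011101100001 = 22369

22369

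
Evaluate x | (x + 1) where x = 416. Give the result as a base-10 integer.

417

x = 110100000 = 416
x + 1 = 110100001
OR    = 110100001 = 417
(x | (x + 1) sets the lowest cleared bit.)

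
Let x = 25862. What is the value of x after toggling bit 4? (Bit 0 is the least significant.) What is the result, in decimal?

25878

x = 0110010100000110
bit 4 is currently 0; toggle it via x ^ (1 << 4) = x ^ 16
→ 0110010100010110 = 25878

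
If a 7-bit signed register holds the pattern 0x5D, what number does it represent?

pattern = 1011101 (MSB is 1 ⇒ negative)
Invert: 0100010, add 1 → 0100011 = 35, so the value is -35.
(Equivalently: 93 - 2^7 = 93 - 128 = -35.)

-35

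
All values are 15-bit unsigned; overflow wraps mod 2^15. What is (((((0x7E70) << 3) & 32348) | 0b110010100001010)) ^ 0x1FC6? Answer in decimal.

26828

0x7E70 = 111111001110000
→ << 3 (mod 2^15) → 111001110000000 = 29568
32348 = 111111001011100
→ & → 111001000000000 = 29184
0b110010100001010 = 110010100001010
→ | → 111011100001010 = 30474
0x1FC6 = 001111111000110
→ ^ → 110100011001100 = 26828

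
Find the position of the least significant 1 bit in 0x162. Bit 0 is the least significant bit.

1

0x162 = 101100010
Trailing zeros: 1, so the lowest set bit is bit 1 (value 2).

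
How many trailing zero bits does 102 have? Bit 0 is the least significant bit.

102 = 1100110
Trailing zeros: 1, so the lowest set bit is bit 1 (value 2).

1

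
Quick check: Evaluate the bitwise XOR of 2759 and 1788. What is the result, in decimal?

3131

2759 = 101011000111
1788 = 011011111100
XOR → 110000111011 = 3131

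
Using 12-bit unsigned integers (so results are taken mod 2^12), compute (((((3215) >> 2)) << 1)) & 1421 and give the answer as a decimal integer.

1028

3215 = 110010001111
→ >> 2 → 001100100011 = 803
→ << 1 (mod 2^12) → 011001000110 = 1606
1421 = 010110001101
→ & → 010000000100 = 1028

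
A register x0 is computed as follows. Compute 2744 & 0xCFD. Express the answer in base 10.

2744 = 101010111000
0xCFD = 110011111101
AND → 100010111000 = 2232

2232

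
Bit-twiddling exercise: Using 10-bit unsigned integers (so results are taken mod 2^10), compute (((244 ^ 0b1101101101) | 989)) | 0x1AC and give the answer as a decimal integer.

1021

244 = 0011110100
0b1101101101 = 1101101101
→ ^ → 1110011001 = 921
989 = 1111011101
→ | → 1111011101 = 989
0x1AC = 0110101100
→ | → 1111111101 = 1021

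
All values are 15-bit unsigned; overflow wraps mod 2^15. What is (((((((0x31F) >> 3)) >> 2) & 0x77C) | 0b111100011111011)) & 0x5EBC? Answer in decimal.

0x31F = 000001100011111
→ >> 3 → 000000001100011 = 99
→ >> 2 → 000000000011000 = 24
0x77C = 000011101111100
→ & → 000000000011000 = 24
0b111100011111011 = 111100011111011
→ | → 111100011111011 = 30971
0x5EBC = 101111010111100
→ & → 101100010111000 = 22712

22712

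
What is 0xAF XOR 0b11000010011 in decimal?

1724

0xAF = 00010101111
b = 11000010011
XOR → 11010111100 = 1724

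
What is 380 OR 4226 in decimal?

4606

380 = 0000101111100
4226 = 1000010000010
 OR → 1000111111110 = 4606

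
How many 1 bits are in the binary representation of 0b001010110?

4

n = 1010110
Count the 1s: 1 + 1 + 1 + 1 = 4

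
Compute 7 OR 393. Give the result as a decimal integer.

399

7 = 000000111
393 = 110001001
 OR → 110001111 = 399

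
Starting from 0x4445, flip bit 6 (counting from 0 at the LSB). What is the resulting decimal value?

x = 100010001000101
bit 6 is currently 1; toggle it via x ^ (1 << 6) = x ^ 64
→ 100010000000101 = 17413

17413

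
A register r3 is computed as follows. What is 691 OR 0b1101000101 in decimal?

1015

691 = 1010110011
b = 1101000101
 OR → 1111110111 = 1015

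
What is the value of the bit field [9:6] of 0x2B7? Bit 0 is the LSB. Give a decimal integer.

10

v = 1010110111
Shift right by 6: 1010
Mask low 4 bits: 1010 = 10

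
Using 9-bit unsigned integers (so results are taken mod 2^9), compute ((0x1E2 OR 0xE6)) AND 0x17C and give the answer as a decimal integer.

356

0x1E2 = 111100010
0xE6 = 011100110
→ OR → 111100110 = 486
0x17C = 101111100
→ AND → 101100100 = 356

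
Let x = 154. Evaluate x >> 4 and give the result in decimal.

9

154 = 10011010
shift right by 4 → 00001001 = 9
(equivalently, floor(154 / 16))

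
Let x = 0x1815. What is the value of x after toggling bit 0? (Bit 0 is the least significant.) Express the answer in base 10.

6164

x = 1100000010101
bit 0 is currently 1; toggle it via x ^ (1 << 0) = x ^ 1
→ 1100000010100 = 6164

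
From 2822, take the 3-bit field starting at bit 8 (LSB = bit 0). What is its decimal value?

v = 101100000110
Shift right by 8: 1011
Mask low 3 bits: 011 = 3

3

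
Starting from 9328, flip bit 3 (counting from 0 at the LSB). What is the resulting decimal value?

9336

x = 10010001110000
bit 3 is currently 0; toggle it via x ^ (1 << 3) = x ^ 8
→ 10010001111000 = 9336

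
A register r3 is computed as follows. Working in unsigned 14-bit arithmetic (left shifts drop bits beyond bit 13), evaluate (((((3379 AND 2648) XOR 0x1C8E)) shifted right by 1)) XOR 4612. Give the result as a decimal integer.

3379 = 00110100110011
2648 = 00101001011000
→ AND → 00100000010000 = 2064
0x1C8E = 01110010001110
→ XOR → 01010010011110 = 5278
→ shifted right by 1 → 00101001001111 = 2639
4612 = 01001000000100
→ XOR → 01100001001011 = 6219

6219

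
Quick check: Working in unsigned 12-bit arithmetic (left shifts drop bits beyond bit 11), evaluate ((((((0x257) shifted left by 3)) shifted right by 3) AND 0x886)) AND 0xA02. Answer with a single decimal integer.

0x257 = 001001010111
→ shifted left by 3 (mod 2^12) → 001010111000 = 696
→ shifted right by 3 → 000001010111 = 87
0x886 = 100010000110
→ AND → 000000000110 = 6
0xA02 = 101000000010
→ AND → 000000000010 = 2

2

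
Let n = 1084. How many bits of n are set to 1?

1084 = 10000111100
Count the 1s: 1 + 1 + 1 + 1 + 1 = 5

5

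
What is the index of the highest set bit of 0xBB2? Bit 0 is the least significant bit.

0xBB2 = 101110110010
The topmost 1 is at position 11 (since 2^11 = 2048 ≤ 2994 < 4096).

11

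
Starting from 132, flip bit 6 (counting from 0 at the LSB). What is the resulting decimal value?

196

x = 010000100
bit 6 is currently 0; toggle it via x ^ (1 << 6) = x ^ 64
→ 011000100 = 196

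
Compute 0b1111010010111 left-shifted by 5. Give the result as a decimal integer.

250592

x = 000001111010010111
shift left by 5 → 111101001011100000 = 250592
(equivalently, 7831 × 2^5 = 7831 × 32)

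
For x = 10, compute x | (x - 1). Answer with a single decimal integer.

x = 1010 = 10
x - 1 = 1001
OR    = 1011 = 11
(x | (x - 1) sets all bits below the lowest set bit.)

11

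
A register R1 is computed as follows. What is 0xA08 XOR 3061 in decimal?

0xA08 = 101000001000
3061 = 101111110101
XOR → 000111111101 = 509

509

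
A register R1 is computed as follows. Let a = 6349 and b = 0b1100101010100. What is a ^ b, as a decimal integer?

409

6349 = 1100011001101
b = 1100101010100
XOR → 0000110011001 = 409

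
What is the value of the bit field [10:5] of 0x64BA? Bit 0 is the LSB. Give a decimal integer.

v = 110010010111010
Shift right by 5: 1100100101
Mask low 6 bits: 100101 = 37

37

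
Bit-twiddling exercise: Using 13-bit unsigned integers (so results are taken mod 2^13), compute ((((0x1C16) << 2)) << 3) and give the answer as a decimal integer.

704

0x1C16 = 1110000010110
→ << 2 (mod 2^13) → 1000001011000 = 4184
→ << 3 (mod 2^13) → 0001011000000 = 704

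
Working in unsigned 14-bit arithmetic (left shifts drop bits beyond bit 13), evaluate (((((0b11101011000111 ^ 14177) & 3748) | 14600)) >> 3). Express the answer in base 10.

1973

0b11101011000111 = 11101011000111
14177 = 11011101100001
→ ^ → 00110110100110 = 3494
3748 = 00111010100100
→ & → 00110010100100 = 3236
14600 = 11100100001000
→ | → 11110110101100 = 15788
→ >> 3 → 00011110110101 = 1973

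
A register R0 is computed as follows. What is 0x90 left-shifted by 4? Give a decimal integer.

0x90 = 000010010000
shift left by 4 → 100100000000 = 2304
(equivalently, 144 × 2^4 = 144 × 16)

2304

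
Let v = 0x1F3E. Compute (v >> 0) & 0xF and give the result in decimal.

14

v = 1111100111110
Shift right by 0: 1111100111110
Mask low 4 bits: 1110 = 14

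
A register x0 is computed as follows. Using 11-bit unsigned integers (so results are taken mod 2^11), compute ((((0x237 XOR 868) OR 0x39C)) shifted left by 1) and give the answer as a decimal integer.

1982

0x237 = 01000110111
868 = 01101100100
→ XOR → 00101010011 = 339
0x39C = 01110011100
→ OR → 01111011111 = 991
→ shifted left by 1 (mod 2^11) → 11110111110 = 1982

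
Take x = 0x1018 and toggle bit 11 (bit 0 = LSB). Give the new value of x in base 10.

x = 01000000011000
bit 11 is currently 0; toggle it via x ^ (1 << 11) = x ^ 2048
→ 01100000011000 = 6168

6168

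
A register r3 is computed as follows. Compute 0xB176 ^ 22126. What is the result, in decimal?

59160

0xB176 = 1011000101110110
22126 = 0101011001101110
XOR → 1110011100011000 = 59160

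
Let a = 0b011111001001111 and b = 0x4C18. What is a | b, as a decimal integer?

a = 011111001001111
0x4C18 = 100110000011000
 OR → 111111001011111 = 32351

32351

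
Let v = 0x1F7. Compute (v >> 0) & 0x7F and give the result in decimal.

119

v = 0111110111
Shift right by 0: 0111110111
Mask low 7 bits: 1110111 = 119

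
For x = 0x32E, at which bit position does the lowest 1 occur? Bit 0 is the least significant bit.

1

0x32E = 1100101110
Trailing zeros: 1, so the lowest set bit is bit 1 (value 2).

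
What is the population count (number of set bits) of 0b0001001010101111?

8

n = 1001010101111
Count the 1s: 1 + 1 + 1 + 1 + 1 + 1 + 1 + 1 = 8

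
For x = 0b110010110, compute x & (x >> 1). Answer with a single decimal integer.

130

x = 110010110 = 406
x>>1 = 011001011
AND  = 010000010 = 130
(x & (x >> 1) has a 1 wherever x has two consecutive 1 bits.)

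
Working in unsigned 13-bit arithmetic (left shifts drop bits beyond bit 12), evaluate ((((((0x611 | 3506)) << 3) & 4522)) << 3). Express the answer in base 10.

3136

0x611 = 0011000010001
3506 = 0110110110010
→ | → 0111110110011 = 4019
→ << 3 (mod 2^13) → 1110110011000 = 7576
4522 = 1000110101010
→ & → 1000110001000 = 4488
→ << 3 (mod 2^13) → 0110001000000 = 3136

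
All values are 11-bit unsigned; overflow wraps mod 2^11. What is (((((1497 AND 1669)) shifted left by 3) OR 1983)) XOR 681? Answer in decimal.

1302

1497 = 10111011001
1669 = 11010000101
→ AND → 10010000001 = 1153
→ shifted left by 3 (mod 2^11) → 10000001000 = 1032
1983 = 11110111111
→ OR → 11110111111 = 1983
681 = 01010101001
→ XOR → 10100010110 = 1302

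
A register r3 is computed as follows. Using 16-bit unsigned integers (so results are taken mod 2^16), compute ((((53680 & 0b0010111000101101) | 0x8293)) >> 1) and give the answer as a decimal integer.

16729

53680 = 1101000110110000
0b0010111000101101 = 0010111000101101
→ & → 0000000000100000 = 32
0x8293 = 1000001010010011
→ | → 1000001010110011 = 33459
→ >> 1 → 0100000101011001 = 16729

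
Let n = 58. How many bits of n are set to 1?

58 = 111010
Count the 1s: 1 + 1 + 1 + 1 = 4

4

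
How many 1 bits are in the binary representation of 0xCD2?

6

0xCD2 = 110011010010
Count the 1s: 1 + 1 + 1 + 1 + 1 + 1 = 6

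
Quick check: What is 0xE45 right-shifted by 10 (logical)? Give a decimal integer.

0xE45 = 111001000101
shift right by 10 → 000000000011 = 3
(equivalently, floor(3653 / 1024))

3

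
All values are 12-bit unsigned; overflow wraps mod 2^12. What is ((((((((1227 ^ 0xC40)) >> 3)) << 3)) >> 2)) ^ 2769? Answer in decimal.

1227 = 010011001011
0xC40 = 110001000000
→ ^ → 100010001011 = 2187
→ >> 3 → 000100010001 = 273
→ << 3 (mod 2^12) → 100010001000 = 2184
→ >> 2 → 001000100010 = 546
2769 = 101011010001
→ ^ → 100011110011 = 2291

2291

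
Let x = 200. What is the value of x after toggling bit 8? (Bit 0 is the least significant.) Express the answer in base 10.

456

x = 0011001000
bit 8 is currently 0; toggle it via x ^ (1 << 8) = x ^ 256
→ 0111001000 = 456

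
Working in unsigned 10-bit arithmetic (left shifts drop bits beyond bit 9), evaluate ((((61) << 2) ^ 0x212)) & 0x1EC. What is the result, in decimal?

228

61 = 0000111101
→ << 2 (mod 2^10) → 0011110100 = 244
0x212 = 1000010010
→ ^ → 1011100110 = 742
0x1EC = 0111101100
→ & → 0011100100 = 228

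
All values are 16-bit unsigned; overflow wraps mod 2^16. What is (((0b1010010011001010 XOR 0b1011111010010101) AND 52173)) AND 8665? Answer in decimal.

73

0b1010010011001010 = 1010010011001010
0b1011111010010101 = 1011111010010101
→ XOR → 0001101001011111 = 6751
52173 = 1100101111001101
→ AND → 0000101001001101 = 2637
8665 = 0010000111011001
→ AND → 0000000001001001 = 73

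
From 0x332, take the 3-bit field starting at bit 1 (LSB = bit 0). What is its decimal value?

v = 1100110010
Shift right by 1: 110011001
Mask low 3 bits: 001 = 1

1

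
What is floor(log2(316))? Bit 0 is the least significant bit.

8

316 = 100111100
The topmost 1 is at position 8 (since 2^8 = 256 ≤ 316 < 512).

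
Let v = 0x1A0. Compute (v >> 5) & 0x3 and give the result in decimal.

1

v = 110100000
Shift right by 5: 1101
Mask low 2 bits: 01 = 1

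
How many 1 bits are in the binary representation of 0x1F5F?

0x1F5F = 1111101011111
Count the 1s: 1 + 1 + 1 + 1 + 1 + 1 + 1 + 1 + 1 + 1 + 1 = 11

11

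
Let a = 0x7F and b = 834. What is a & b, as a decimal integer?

66

0x7F = 0001111111
834 = 1101000010
AND → 0001000010 = 66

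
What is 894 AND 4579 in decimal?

894 = 0001101111110
4579 = 1000111100011
AND → 0000101100010 = 354

354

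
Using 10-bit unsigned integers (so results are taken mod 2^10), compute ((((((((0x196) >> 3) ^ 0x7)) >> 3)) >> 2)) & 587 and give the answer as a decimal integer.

1

0x196 = 0110010110
→ >> 3 → 0000110010 = 50
0x7 = 0000000111
→ ^ → 0000110101 = 53
→ >> 3 → 0000000110 = 6
→ >> 2 → 0000000001 = 1
587 = 1001001011
→ & → 0000000001 = 1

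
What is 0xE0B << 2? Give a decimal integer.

0xE0B = 00111000001011
shift left by 2 → 11100000101100 = 14380
(equivalently, 3595 × 2^2 = 3595 × 4)

14380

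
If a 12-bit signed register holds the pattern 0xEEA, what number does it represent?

-278

pattern = 111011101010 (MSB is 1 ⇒ negative)
Invert: 000100010101, add 1 → 000100010110 = 278, so the value is -278.
(Equivalently: 3818 - 2^12 = 3818 - 4096 = -278.)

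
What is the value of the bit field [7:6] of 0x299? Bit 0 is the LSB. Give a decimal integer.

v = 01010011001
Shift right by 6: 01010
Mask low 2 bits: 10 = 2

2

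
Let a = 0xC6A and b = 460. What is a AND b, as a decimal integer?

72

0xC6A = 110001101010
460 = 000111001100
AND → 000001001000 = 72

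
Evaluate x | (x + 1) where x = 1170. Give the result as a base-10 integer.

x = 10010010010 = 1170
x + 1 = 10010010011
OR    = 10010010011 = 1171
(x | (x + 1) sets the lowest cleared bit.)

1171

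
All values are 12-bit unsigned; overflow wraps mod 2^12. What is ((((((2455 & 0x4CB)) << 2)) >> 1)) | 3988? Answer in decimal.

3990

2455 = 100110010111
0x4CB = 010011001011
→ & → 000010000011 = 131
→ << 2 (mod 2^12) → 001000001100 = 524
→ >> 1 → 000100000110 = 262
3988 = 111110010100
→ | → 111110010110 = 3990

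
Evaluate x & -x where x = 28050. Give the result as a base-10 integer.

2

x = 110110110010010 = 28050
-x (two's complement) = …001001001101110
AND   = 000000000000010 = 2
(x & -x isolates the lowest set bit of x.)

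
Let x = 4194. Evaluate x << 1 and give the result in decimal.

4194 = 01000001100010
shift left by 1 → 10000011000100 = 8388
(equivalently, 4194 × 2^1 = 4194 × 2)

8388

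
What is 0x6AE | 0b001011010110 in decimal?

0x6AE = 11010101110
b = 01011010110
 OR → 11011111110 = 1790

1790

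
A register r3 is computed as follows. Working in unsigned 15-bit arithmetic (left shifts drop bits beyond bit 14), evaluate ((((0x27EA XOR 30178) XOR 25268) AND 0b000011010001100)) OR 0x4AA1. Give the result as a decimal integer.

19117

0x27EA = 010011111101010
30178 = 111010111100010
→ XOR → 101001000001000 = 21000
25268 = 110001010110100
→ XOR → 011000010111100 = 12476
0b000011010001100 = 000011010001100
→ AND → 000000010001100 = 140
0x4AA1 = 100101010100001
→ OR → 100101010101101 = 19117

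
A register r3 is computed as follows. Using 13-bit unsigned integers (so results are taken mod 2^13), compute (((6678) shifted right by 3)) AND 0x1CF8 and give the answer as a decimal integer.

6678 = 1101000010110
→ shifted right by 3 → 0001101000010 = 834
0x1CF8 = 1110011111000
→ AND → 0000001000000 = 64

64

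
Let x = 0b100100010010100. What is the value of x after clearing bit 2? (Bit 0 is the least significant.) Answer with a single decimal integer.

x = 100100010010100
bit 2 is currently 1; clear it via x & ~(1 << 2) = x & ~4
→ 100100010010000 = 18576

18576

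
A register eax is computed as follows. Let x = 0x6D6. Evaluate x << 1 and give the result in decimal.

0x6D6 = 011011010110
shift left by 1 → 110110101100 = 3500
(equivalently, 1750 × 2^1 = 1750 × 2)

3500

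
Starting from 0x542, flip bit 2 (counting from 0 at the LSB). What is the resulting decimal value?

x = 10101000010
bit 2 is currently 0; toggle it via x ^ (1 << 2) = x ^ 4
→ 10101000110 = 1350

1350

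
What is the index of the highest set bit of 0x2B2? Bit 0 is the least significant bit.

0x2B2 = 1010110010
The topmost 1 is at position 9 (since 2^9 = 512 ≤ 690 < 1024).

9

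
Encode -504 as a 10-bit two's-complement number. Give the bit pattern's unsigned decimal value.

504 in 10 bits: 0111111000
Invert: 1000000111
Add 1:  1000001000 = 520
(Check: 2^10 - 504 = 1024 - 504 = 520.)

520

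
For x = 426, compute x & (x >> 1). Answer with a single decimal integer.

x = 110101010 = 426
x>>1 = 011010101
AND  = 010000000 = 128
(x & (x >> 1) has a 1 wherever x has two consecutive 1 bits.)

128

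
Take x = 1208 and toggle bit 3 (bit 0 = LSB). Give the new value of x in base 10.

x = 10010111000
bit 3 is currently 1; toggle it via x ^ (1 << 3) = x ^ 8
→ 10010110000 = 1200

1200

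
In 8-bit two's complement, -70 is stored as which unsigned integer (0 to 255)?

70 in 8 bits: 01000110
Invert: 10111001
Add 1:  10111010 = 186
(Check: 2^8 - 70 = 256 - 70 = 186.)

186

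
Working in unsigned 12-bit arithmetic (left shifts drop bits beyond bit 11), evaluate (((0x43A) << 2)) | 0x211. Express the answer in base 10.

761

0x43A = 010000111010
→ << 2 (mod 2^12) → 000011101000 = 232
0x211 = 001000010001
→ | → 001011111001 = 761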